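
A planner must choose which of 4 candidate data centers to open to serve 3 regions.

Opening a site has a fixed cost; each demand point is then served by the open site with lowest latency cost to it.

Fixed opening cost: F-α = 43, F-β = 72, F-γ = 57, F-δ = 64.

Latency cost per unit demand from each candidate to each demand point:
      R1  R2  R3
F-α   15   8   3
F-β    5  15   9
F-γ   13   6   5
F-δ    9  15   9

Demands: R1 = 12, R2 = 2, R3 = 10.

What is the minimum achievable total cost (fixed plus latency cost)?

Open {F-α, F-β}: assign each demand point to its cheapest open site.
  R1→F-β 12×5=60, R2→F-α 2×8=16, R3→F-α 10×3=30
  latency cost 106, fixed 115 → total 221.
Compare {F-β, F-γ}: latency cost 122 + fixed 129 = 251.
Compare {F-β}: latency cost 180 + fixed 72 = 252.
Compare {F-α, F-δ}: latency cost 154 + fixed 107 = 261.
All other subsets cost ≥ 251. Minimum total cost: 221.

221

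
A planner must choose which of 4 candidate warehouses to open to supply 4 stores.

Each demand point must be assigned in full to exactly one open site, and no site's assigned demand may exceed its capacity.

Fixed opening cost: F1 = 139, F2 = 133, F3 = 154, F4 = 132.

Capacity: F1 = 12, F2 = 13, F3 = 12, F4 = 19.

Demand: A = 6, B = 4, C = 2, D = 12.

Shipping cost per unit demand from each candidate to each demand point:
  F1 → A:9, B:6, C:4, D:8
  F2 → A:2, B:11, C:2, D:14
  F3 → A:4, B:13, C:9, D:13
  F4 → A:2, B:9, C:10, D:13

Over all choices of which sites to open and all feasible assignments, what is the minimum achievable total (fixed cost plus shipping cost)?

428

Open {F1, F2}; cheapest assignment that respects the capacities:
  F1 (cap 12, load 12): D — cost 12×8 = 96
  F2 (cap 13, load 12): A, B, C — cost 6×2 + 4×11 + 2×2 = 60
  Shipping 156, fixed 272 → total 428.
  Any other capacity-feasible assignment to {F1, F2} ships for at least 156.
Compare {F1, F4}: its best feasible assignment gives total 435.
Compare {F2, F4}: its best feasible assignment gives total 473.
Every other set of open sites that can feasibly serve all demand totals ≥ 435 even under its best assignment. Minimum: 428.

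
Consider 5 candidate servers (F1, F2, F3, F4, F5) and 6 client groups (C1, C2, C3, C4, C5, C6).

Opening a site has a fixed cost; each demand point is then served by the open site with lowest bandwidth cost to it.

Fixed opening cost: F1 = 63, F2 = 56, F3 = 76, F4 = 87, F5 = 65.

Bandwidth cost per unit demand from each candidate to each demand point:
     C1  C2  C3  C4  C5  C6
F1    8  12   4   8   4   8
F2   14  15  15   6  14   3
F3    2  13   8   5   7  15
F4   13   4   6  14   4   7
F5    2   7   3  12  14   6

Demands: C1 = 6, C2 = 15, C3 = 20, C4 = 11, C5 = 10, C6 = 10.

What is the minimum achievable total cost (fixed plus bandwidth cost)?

476

Open {F2, F4, F5}: assign each demand point to its cheapest open site.
  C1→F5 6×2=12, C2→F4 15×4=60, C3→F5 20×3=60, C4→F2 11×6=66, C5→F4 10×4=40, C6→F2 10×3=30
  bandwidth cost 268, fixed 208 → total 476.
Compare {F1, F5}: bandwidth cost 365 + fixed 128 = 493.
Compare {F1, F2, F5}: bandwidth cost 313 + fixed 184 = 497.
Compare {F3, F5}: bandwidth cost 362 + fixed 141 = 503.
All other subsets cost ≥ 493. Minimum total cost: 476.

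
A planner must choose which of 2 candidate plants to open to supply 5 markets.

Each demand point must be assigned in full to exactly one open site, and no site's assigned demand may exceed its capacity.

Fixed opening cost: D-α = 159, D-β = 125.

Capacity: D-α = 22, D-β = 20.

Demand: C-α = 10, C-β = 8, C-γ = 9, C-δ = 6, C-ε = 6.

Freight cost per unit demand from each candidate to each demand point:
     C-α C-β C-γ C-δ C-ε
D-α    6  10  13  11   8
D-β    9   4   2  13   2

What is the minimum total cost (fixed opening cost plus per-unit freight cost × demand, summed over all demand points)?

Open {D-α, D-β}; cheapest assignment that respects the capacities:
  D-α (cap 22, load 22): C-α, C-δ, C-ε — cost 10×6 + 6×11 + 6×8 = 174
  D-β (cap 20, load 17): C-β, C-γ — cost 8×4 + 9×2 = 50
  Shipping 224, fixed 284 → total 508.
  Any other capacity-feasible assignment to {D-α, D-β} ships for at least 224.
Total demand is 39 and no other set of sites has combined capacity ≥ 39, so {D-α, D-β} is the only feasible choice of open sites. Minimum: 508.

508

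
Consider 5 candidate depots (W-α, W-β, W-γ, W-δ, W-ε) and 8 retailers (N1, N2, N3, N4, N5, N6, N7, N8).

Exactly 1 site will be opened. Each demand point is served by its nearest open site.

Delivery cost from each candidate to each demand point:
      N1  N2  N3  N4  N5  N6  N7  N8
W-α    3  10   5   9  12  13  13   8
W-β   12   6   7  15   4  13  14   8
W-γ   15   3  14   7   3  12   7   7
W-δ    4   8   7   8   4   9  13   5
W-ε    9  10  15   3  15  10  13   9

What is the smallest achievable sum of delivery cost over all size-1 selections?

58

Open {W-δ}.
  N1→W-δ 4, N2→W-δ 8, N3→W-δ 7, N4→W-δ 8, N5→W-δ 4, N6→W-δ 9, N7→W-δ 13, N8→W-δ 5  ⇒ total 58.
Compare {W-γ}: total 68.
Compare {W-α}: total 73.
No size-1 selection does better; minimum is 58.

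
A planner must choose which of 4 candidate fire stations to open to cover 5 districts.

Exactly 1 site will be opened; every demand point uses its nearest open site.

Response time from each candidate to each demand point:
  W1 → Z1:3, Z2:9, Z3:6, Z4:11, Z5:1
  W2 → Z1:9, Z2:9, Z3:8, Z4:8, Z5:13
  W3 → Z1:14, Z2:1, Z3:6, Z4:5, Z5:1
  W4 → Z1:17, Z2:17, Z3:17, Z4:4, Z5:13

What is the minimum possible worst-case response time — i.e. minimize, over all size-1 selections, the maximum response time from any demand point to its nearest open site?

Open {W1}.
  Farthest demand point is Z4 at response time 11 (to W1); all others are ≤ 11.
With {W2} the worst case is 13.
With {W3} the worst case is 14.
No size-1 selection achieves below 11.

11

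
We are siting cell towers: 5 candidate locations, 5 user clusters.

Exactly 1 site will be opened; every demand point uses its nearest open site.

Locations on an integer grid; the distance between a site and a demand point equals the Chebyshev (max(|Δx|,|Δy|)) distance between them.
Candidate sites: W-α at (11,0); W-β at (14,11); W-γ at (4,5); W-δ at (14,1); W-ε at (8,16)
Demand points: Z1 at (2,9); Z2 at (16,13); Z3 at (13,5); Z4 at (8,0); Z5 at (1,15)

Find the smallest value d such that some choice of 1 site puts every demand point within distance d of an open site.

Open {W-γ}.
  Farthest demand point is Z2 at distance 12 (to W-γ); all others are ≤ 12.
With {W-β} the worst case is 13.
With {W-δ} the worst case is 14.
No size-1 selection achieves below 12.

12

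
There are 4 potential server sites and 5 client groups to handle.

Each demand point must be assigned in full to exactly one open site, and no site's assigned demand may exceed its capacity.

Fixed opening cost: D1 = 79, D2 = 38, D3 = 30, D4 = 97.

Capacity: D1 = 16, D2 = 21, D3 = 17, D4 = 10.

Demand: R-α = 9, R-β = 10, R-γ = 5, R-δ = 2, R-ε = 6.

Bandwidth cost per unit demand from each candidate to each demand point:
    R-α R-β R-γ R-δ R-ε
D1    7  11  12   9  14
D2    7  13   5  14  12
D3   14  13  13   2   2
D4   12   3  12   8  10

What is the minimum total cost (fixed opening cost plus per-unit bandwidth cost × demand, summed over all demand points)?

299

Open {D2, D3, D4}; cheapest assignment that respects the capacities:
  D2 (cap 21, load 14): R-α, R-γ — cost 9×7 + 5×5 = 88
  D3 (cap 17, load 8): R-δ, R-ε — cost 2×2 + 6×2 = 16
  D4 (cap 10, load 10): R-β — cost 10×3 = 30
  Shipping 134, fixed 165 → total 299.
  Any other capacity-feasible assignment to {D2, D3, D4} ships for at least 134.
Compare {D2, D3}: its best feasible assignment gives total 326.
Compare {D1, D2, D3}: its best feasible assignment gives total 361.
Every other set of open sites that can feasibly serve all demand totals ≥ 326 even under its best assignment. Minimum: 299.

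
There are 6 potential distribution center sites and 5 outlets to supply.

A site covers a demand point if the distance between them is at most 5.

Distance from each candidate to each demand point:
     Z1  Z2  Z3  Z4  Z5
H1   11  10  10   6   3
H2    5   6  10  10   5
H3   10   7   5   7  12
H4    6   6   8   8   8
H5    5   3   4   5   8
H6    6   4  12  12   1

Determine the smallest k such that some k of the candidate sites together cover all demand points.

Coverage sets (demand points within 5 of each site):
  H1: {Z5}
  H2: {Z1, Z5}
  H3: {Z3}
  H4: {}
  H5: {Z1, Z2, Z3, Z4}
  H6: {Z2, Z5}
No single site covers all 5 demand points.
But {H1, H5} covers everything, so the minimum is 2.

2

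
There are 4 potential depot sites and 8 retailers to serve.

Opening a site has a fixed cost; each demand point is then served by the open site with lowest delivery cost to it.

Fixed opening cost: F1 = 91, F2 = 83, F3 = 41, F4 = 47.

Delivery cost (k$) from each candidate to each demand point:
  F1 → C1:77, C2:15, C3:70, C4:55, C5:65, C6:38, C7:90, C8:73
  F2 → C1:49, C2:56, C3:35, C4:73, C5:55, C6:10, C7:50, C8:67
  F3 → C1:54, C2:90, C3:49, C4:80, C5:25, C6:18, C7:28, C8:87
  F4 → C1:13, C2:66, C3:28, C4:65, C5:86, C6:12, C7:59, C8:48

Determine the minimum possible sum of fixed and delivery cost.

373

Open {F3, F4}: assign each demand point to its cheapest open site.
  C1→F4 13, C2→F4 66, C3→F4 28, C4→F4 65, C5→F3 25, C6→F4 12, C7→F3 28, C8→F4 48
  delivery cost 285, fixed 88 → total 373.
Compare {F1, F3, F4}: delivery cost 224 + fixed 179 = 403.
Compare {F4}: delivery cost 377 + fixed 47 = 424.
Compare {F1, F4}: delivery cost 295 + fixed 138 = 433.
All other subsets cost ≥ 403. Minimum total cost: 373.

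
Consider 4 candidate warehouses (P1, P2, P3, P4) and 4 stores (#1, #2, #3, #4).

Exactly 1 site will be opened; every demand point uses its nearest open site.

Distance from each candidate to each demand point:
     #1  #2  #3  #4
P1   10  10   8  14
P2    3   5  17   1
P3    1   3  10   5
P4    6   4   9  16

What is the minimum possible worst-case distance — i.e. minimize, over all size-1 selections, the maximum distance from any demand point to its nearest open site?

Open {P3}.
  Farthest demand point is #3 at distance 10 (to P3); all others are ≤ 10.
With {P1} the worst case is 14.
With {P4} the worst case is 16.
No size-1 selection achieves below 10.

10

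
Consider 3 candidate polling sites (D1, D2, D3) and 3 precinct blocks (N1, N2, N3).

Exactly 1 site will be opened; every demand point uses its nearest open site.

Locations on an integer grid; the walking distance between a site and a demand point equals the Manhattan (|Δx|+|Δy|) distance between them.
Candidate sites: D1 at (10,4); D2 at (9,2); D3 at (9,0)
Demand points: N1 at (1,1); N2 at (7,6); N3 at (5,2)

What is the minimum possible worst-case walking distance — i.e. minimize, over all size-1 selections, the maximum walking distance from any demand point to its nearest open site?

9

Open {D2}.
  Farthest demand point is N1 at walking distance 9 (to D2); all others are ≤ 9.
With {D3} the worst case is 9.
With {D1} the worst case is 12.
No size-1 selection achieves below 9.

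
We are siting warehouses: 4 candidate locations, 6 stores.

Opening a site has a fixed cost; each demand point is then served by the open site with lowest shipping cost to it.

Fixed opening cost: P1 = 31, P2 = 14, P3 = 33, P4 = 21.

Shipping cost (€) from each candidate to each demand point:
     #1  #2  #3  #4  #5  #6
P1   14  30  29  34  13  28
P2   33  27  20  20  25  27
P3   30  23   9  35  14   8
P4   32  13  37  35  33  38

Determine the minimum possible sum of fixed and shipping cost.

Open {P2, P3}: assign each demand point to its cheapest open site.
  #1→P3 30, #2→P3 23, #3→P3 9, #4→P2 20, #5→P3 14, #6→P3 8
  shipping cost 104, fixed 47 → total 151.
Compare {P3}: shipping cost 119 + fixed 33 = 152.
Compare {P2, P3, P4}: shipping cost 94 + fixed 68 = 162.
Compare {P3, P4}: shipping cost 109 + fixed 54 = 163.
All other subsets cost ≥ 152. Minimum total cost: 151.

151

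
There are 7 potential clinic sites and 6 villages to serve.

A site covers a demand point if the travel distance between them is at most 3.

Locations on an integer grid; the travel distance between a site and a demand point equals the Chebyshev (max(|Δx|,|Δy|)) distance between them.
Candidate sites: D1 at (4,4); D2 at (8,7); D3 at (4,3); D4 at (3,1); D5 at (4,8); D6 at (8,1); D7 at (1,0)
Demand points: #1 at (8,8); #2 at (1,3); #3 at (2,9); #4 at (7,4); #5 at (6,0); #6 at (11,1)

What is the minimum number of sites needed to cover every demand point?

Coverage sets (demand points within 3 of each site):
  D1: {#2, #4}
  D2: {#1, #4}
  D3: {#2, #4, #5}
  D4: {#2, #5}
  D5: {#3}
  D6: {#4, #5, #6}
  D7: {#2}
No 3 sites suffice: every size-3 union leaves at least one demand point uncovered.
But {D1, D2, D5, D6} covers everything, so the minimum is 4.

4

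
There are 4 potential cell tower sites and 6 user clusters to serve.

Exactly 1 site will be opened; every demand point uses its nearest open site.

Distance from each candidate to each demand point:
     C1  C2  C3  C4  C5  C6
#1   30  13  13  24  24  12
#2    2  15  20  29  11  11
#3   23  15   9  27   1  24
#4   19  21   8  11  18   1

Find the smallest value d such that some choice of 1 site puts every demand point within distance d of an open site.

21

Open {#4}.
  Farthest demand point is C2 at distance 21 (to #4); all others are ≤ 21.
With {#3} the worst case is 27.
With {#2} the worst case is 29.
No size-1 selection achieves below 21.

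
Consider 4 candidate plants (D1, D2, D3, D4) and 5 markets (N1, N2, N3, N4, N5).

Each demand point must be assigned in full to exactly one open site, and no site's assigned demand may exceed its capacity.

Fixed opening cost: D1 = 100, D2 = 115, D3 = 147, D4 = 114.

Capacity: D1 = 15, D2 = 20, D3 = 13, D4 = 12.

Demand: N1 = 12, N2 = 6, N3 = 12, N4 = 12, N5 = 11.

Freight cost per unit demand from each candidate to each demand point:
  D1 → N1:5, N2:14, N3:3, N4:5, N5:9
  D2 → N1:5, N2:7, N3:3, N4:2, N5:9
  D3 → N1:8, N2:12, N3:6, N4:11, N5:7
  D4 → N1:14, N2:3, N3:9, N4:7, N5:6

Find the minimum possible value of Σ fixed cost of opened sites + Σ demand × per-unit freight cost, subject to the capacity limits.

Open {D1, D2, D3, D4}; cheapest assignment that respects the capacities:
  D1 (cap 15, load 12): N1 — cost 12×5 = 60
  D2 (cap 20, load 18): N2, N4 — cost 6×7 + 12×2 = 66
  D3 (cap 13, load 12): N3 — cost 12×6 = 72
  D4 (cap 12, load 11): N5 — cost 11×6 = 66
  Shipping 264, fixed 476 → total 740.
  Any other capacity-feasible assignment to {D1, D2, D3, D4} ships for at least 264.
Total demand is 53 and no other set of sites has combined capacity ≥ 53, so {D1, D2, D3, D4} is the only feasible choice of open sites. Minimum: 740.

740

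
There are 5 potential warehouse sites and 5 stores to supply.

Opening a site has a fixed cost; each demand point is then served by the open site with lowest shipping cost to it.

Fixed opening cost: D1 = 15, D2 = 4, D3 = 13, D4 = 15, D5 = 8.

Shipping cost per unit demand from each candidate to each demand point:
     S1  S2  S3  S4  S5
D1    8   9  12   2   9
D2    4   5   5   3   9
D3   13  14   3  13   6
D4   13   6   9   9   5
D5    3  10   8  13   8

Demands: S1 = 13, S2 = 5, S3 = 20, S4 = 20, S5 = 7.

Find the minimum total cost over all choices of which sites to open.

Open {D1, D2, D3, D5}: assign each demand point to its cheapest open site.
  S1→D5 13×3=39, S2→D2 5×5=25, S3→D3 20×3=60, S4→D1 20×2=40, S5→D3 7×6=42
  shipping cost 206, fixed 40 → total 246.
Compare {D1, D2, D3}: shipping cost 219 + fixed 32 = 251.
Compare {D2, D3, D5}: shipping cost 226 + fixed 25 = 251.
Compare {D1, D2, D3, D4, D5}: shipping cost 199 + fixed 55 = 254.
All other subsets cost ≥ 251. Minimum total cost: 246.

246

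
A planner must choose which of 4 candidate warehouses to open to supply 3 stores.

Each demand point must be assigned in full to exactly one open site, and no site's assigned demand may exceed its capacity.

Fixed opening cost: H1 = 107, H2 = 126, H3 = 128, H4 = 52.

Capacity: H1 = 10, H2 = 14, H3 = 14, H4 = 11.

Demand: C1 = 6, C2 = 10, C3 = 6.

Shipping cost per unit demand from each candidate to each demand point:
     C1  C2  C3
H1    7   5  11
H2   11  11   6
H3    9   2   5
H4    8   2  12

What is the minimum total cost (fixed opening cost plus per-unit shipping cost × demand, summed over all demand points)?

Open {H3, H4}; cheapest assignment that respects the capacities:
  H3 (cap 14, load 12): C1, C3 — cost 6×9 + 6×5 = 84
  H4 (cap 11, load 10): C2 — cost 10×2 = 20
  Shipping 104, fixed 180 → total 284.
  Any other capacity-feasible assignment to {H3, H4} ships for at least 104.
Compare {H2, H4}: its best feasible assignment gives total 300.
Compare {H1, H3}: its best feasible assignment gives total 369.
Every other set of open sites that can feasibly serve all demand totals ≥ 300 even under its best assignment. Minimum: 284.

284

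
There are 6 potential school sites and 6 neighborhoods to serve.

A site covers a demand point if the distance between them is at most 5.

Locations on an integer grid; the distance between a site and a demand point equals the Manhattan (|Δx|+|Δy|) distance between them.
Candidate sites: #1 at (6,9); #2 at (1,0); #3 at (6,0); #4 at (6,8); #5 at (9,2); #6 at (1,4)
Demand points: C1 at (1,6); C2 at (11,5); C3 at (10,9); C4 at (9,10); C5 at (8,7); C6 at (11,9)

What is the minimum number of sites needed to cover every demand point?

3

Coverage sets (demand points within 5 of each site):
  #1: {C3, C4, C5, C6}
  #2: {}
  #3: {}
  #4: {C3, C4, C5}
  #5: {C2}
  #6: {C1}
No 2 sites suffice: every size-2 union leaves at least one demand point uncovered.
But {#1, #5, #6} covers everything, so the minimum is 3.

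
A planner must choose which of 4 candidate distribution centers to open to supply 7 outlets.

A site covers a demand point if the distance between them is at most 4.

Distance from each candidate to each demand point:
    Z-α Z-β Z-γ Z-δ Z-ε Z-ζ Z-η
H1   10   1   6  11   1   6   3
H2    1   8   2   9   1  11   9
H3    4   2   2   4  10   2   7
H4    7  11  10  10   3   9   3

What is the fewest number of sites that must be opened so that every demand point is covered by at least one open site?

2

Coverage sets (demand points within 4 of each site):
  H1: {Z-β, Z-ε, Z-η}
  H2: {Z-α, Z-γ, Z-ε}
  H3: {Z-α, Z-β, Z-γ, Z-δ, Z-ζ}
  H4: {Z-ε, Z-η}
No single site covers all 7 demand points.
But {H1, H3} covers everything, so the minimum is 2.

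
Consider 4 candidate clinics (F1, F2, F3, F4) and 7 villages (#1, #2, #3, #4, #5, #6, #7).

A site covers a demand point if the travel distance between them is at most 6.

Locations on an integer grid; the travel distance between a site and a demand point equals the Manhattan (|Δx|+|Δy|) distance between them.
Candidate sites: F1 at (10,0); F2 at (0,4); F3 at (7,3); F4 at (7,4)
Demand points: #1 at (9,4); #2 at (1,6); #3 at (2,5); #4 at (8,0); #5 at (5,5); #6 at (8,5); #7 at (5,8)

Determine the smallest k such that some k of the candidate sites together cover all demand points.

2

Coverage sets (demand points within 6 of each site):
  F1: {#1, #4}
  F2: {#2, #3, #5}
  F3: {#1, #4, #5, #6}
  F4: {#1, #3, #4, #5, #6, #7}
No single site covers all 7 demand points.
But {F2, F4} covers everything, so the minimum is 2.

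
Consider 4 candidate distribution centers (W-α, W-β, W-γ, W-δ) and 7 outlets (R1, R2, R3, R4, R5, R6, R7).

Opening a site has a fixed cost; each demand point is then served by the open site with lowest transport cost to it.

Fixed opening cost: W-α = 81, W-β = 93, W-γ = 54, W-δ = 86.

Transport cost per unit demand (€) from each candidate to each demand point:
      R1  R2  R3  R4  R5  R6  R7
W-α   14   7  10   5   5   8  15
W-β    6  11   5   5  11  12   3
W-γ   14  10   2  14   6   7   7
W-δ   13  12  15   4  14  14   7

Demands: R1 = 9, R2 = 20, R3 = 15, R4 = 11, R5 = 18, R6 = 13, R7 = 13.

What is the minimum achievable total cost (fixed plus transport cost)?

724

Open {W-β, W-γ}: assign each demand point to its cheapest open site.
  R1→W-β 9×6=54, R2→W-γ 20×10=200, R3→W-γ 15×2=30, R4→W-β 11×5=55, R5→W-γ 18×6=108, R6→W-γ 13×7=91, R7→W-β 13×3=39
  transport cost 577, fixed 147 → total 724.
Compare {W-α, W-β, W-γ}: transport cost 499 + fixed 228 = 727.
Compare {W-α, W-β}: transport cost 557 + fixed 174 = 731.
Compare {W-α, W-γ}: transport cost 623 + fixed 135 = 758.
All other subsets cost ≥ 727. Minimum total cost: 724.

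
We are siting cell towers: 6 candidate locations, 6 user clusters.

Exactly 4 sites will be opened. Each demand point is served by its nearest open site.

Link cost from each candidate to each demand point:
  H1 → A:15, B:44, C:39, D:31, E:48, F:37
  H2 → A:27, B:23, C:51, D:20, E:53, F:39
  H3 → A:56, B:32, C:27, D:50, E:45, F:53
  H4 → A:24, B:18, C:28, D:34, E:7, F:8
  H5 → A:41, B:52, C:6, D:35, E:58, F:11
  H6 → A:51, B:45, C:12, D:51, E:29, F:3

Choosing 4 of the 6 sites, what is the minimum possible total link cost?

74

Open {H1, H2, H4, H5}.
  A→H1 15, B→H4 18, C→H5 6, D→H2 20, E→H4 7, F→H4 8  ⇒ total 74.
Compare {H1, H2, H4, H6}: total 75.
Compare {H2, H4, H5, H6}: total 78.
No size-4 selection does better; minimum is 74.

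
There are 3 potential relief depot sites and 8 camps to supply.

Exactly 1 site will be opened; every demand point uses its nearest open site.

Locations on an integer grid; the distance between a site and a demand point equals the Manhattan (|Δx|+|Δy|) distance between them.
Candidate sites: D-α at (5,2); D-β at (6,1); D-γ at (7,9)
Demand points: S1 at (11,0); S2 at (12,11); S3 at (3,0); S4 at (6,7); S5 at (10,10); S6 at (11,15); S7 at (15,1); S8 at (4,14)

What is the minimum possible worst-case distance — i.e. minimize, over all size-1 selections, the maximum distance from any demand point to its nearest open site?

16

Open {D-γ}.
  Farthest demand point is S7 at distance 16 (to D-γ); all others are ≤ 16.
With {D-α} the worst case is 19.
With {D-β} the worst case is 19.
No size-1 selection achieves below 16.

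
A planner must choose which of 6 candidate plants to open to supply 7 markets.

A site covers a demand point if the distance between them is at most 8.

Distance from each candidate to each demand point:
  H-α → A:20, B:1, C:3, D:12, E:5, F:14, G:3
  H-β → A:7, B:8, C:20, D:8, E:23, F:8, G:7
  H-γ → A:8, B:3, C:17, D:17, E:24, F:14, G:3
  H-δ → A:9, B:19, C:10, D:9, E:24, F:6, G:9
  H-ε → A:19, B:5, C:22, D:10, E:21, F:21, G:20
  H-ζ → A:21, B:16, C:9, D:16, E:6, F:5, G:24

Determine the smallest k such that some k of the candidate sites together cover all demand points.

2

Coverage sets (demand points within 8 of each site):
  H-α: {B, C, E, G}
  H-β: {A, B, D, F, G}
  H-γ: {A, B, G}
  H-δ: {F}
  H-ε: {B}
  H-ζ: {E, F}
No single site covers all 7 demand points.
But {H-α, H-β} covers everything, so the minimum is 2.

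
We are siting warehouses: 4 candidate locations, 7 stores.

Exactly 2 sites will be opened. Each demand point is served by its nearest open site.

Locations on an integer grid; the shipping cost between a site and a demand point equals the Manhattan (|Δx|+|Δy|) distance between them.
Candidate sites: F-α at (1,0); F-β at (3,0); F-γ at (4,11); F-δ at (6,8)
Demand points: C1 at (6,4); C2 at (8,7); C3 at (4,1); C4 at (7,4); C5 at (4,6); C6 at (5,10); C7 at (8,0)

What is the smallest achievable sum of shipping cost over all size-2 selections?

26

Open {F-β, F-δ}.
  C1→F-δ 4, C2→F-δ 3, C3→F-β 2, C4→F-δ 5, C5→F-δ 4, C6→F-δ 3, C7→F-β 5  ⇒ total 26.
Compare {F-α, F-δ}: total 30.
Compare {F-β, F-γ}: total 37.
No size-2 selection does better; minimum is 26.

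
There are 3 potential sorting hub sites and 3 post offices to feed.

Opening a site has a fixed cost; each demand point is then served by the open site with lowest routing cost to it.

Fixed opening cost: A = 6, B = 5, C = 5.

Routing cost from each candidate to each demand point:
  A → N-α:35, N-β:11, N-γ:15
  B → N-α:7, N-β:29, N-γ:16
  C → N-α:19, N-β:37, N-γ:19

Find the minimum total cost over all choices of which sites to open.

Open {A, B}: assign each demand point to its cheapest open site.
  N-α→B 7, N-β→A 11, N-γ→A 15
  routing cost 33, fixed 11 → total 44.
Compare {A, B, C}: routing cost 33 + fixed 16 = 49.
Compare {A, C}: routing cost 45 + fixed 11 = 56.
Compare {B}: routing cost 52 + fixed 5 = 57.
All other subsets cost ≥ 49. Minimum total cost: 44.

44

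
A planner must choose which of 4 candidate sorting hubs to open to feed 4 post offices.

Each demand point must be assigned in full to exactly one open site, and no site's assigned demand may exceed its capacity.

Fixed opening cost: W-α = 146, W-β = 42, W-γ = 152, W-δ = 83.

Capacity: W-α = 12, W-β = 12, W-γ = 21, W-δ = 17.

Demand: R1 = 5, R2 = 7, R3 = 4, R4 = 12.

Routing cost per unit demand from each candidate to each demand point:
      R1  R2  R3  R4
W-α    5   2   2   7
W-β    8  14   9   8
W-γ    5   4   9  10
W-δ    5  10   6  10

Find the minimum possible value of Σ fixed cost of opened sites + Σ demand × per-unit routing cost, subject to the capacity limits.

340

Open {W-β, W-δ}; cheapest assignment that respects the capacities:
  W-β (cap 12, load 12): R4 — cost 12×8 = 96
  W-δ (cap 17, load 16): R1, R2, R3 — cost 5×5 + 7×10 + 4×6 = 119
  Shipping 215, fixed 125 → total 340.
  Any other capacity-feasible assignment to {W-β, W-δ} ships for at least 215.
Compare {W-β, W-γ}: its best feasible assignment gives total 379.
Compare {W-α, W-δ}: its best feasible assignment gives total 396.
Every other set of open sites that can feasibly serve all demand totals ≥ 379 even under its best assignment. Minimum: 340.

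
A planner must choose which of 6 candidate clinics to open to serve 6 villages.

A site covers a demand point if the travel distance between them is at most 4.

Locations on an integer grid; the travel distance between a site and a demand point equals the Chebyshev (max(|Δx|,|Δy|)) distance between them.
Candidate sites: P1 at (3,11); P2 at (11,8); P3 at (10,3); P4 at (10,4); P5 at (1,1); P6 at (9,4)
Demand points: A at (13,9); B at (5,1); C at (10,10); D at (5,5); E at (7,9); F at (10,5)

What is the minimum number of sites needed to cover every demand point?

Coverage sets (demand points within 4 of each site):
  P1: {E}
  P2: {A, C, E, F}
  P3: {F}
  P4: {F}
  P5: {B, D}
  P6: {B, D, F}
No single site covers all 6 demand points.
But {P2, P5} covers everything, so the minimum is 2.

2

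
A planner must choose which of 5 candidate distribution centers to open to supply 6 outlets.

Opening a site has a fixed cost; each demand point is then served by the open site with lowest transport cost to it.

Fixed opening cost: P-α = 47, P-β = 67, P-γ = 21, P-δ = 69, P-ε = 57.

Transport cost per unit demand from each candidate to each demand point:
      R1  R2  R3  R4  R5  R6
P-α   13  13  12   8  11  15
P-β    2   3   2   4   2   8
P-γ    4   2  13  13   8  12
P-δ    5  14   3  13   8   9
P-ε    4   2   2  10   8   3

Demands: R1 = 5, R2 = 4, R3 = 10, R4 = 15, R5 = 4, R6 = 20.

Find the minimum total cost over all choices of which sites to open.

290

Open {P-β, P-ε}: assign each demand point to its cheapest open site.
  R1→P-β 5×2=10, R2→P-ε 4×2=8, R3→P-β 10×2=20, R4→P-β 15×4=60, R5→P-β 4×2=8, R6→P-ε 20×3=60
  transport cost 166, fixed 124 → total 290.
Compare {P-β, P-γ, P-ε}: transport cost 166 + fixed 145 = 311.
Compare {P-β}: transport cost 270 + fixed 67 = 337.
Compare {P-α, P-β, P-ε}: transport cost 166 + fixed 171 = 337.
All other subsets cost ≥ 311. Minimum total cost: 290.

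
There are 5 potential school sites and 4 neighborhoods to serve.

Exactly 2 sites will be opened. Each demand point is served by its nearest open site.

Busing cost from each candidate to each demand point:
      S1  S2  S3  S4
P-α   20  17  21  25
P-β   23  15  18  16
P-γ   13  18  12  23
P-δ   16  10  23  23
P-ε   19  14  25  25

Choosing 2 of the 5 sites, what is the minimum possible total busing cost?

Open {P-β, P-γ}.
  S1→P-γ 13, S2→P-β 15, S3→P-γ 12, S4→P-β 16  ⇒ total 56.
Compare {P-γ, P-δ}: total 58.
Compare {P-β, P-δ}: total 60.
No size-2 selection does better; minimum is 56.

56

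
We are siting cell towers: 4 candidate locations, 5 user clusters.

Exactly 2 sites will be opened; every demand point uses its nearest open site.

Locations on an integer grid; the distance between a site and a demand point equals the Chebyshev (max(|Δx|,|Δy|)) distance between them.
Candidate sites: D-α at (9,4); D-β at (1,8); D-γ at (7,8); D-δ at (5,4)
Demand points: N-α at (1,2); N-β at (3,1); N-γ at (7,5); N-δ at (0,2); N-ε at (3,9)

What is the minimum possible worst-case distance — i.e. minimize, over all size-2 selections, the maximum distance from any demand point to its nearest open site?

Open {D-α, D-δ}.
  Farthest demand point is N-δ at distance 5 (to D-δ); all others are ≤ 5.
With {D-β, D-δ} the worst case is 5.
With {D-γ, D-δ} the worst case is 5.
No size-2 selection achieves below 5.

5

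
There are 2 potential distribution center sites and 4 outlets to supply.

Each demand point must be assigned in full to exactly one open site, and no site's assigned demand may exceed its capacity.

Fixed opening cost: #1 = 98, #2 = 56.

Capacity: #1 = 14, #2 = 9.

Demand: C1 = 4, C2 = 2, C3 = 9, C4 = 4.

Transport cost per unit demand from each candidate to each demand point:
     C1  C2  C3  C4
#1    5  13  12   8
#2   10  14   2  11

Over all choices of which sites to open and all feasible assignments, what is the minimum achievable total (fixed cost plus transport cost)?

Open {#1, #2}; cheapest assignment that respects the capacities:
  #1 (cap 14, load 10): C1, C2, C4 — cost 4×5 + 2×13 + 4×8 = 78
  #2 (cap 9, load 9): C3 — cost 9×2 = 18
  Shipping 96, fixed 154 → total 250.
  Any other capacity-feasible assignment to {#1, #2} ships for at least 96.
Total demand is 19 and no other set of sites has combined capacity ≥ 19, so {#1, #2} is the only feasible choice of open sites. Minimum: 250.

250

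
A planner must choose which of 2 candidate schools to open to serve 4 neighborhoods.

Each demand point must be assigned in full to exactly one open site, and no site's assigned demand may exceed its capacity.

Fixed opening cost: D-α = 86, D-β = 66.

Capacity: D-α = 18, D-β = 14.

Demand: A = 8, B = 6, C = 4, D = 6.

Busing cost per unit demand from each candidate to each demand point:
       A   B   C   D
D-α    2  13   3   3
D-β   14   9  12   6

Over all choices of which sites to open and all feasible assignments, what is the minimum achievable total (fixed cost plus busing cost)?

Open {D-α, D-β}; cheapest assignment that respects the capacities:
  D-α (cap 18, load 18): A, C, D — cost 8×2 + 4×3 + 6×3 = 46
  D-β (cap 14, load 6): B — cost 6×9 = 54
  Shipping 100, fixed 152 → total 252.
  Any other capacity-feasible assignment to {D-α, D-β} ships for at least 100.
Total demand is 24 and no other set of sites has combined capacity ≥ 24, so {D-α, D-β} is the only feasible choice of open sites. Minimum: 252.

252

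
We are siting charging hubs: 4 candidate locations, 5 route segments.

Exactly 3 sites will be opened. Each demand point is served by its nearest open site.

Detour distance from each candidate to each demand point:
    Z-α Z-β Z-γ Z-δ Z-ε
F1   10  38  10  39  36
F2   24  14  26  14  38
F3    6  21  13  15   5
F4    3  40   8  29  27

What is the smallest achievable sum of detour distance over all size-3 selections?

Open {F2, F3, F4}.
  Z-α→F4 3, Z-β→F2 14, Z-γ→F4 8, Z-δ→F2 14, Z-ε→F3 5  ⇒ total 44.
Compare {F1, F2, F3}: total 49.
Compare {F1, F3, F4}: total 52.
No size-3 selection does better; minimum is 44.

44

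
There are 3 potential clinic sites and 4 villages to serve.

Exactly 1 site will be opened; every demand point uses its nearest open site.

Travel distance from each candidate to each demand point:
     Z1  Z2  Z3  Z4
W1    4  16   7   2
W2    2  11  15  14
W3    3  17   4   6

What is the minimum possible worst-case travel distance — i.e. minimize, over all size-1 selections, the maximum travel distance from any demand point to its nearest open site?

Open {W2}.
  Farthest demand point is Z3 at travel distance 15 (to W2); all others are ≤ 15.
With {W1} the worst case is 16.
With {W3} the worst case is 17.
No size-1 selection achieves below 15.

15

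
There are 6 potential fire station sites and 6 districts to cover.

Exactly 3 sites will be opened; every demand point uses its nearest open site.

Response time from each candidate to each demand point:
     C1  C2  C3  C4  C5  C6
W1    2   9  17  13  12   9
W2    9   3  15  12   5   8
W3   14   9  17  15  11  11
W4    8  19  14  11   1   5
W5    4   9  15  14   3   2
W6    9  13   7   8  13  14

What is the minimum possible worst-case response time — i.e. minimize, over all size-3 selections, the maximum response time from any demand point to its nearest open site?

8

Open {W1, W2, W6}.
  Farthest demand point is C4 at response time 8 (to W6); all others are ≤ 8.
With {W2, W4, W6} the worst case is 8.
With {W2, W5, W6} the worst case is 8.
No size-3 selection achieves below 8.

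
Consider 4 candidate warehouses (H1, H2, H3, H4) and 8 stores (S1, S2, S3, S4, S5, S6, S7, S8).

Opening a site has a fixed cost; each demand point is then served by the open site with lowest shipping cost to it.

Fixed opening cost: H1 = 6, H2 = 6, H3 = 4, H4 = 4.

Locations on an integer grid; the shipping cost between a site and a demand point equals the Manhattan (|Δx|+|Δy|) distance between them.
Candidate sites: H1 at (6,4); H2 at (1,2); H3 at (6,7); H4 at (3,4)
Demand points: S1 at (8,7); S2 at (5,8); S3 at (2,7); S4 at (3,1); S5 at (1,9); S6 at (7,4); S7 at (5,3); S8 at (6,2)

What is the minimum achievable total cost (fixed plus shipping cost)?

36

Open {H1, H3}: assign each demand point to its cheapest open site.
  S1→H3 2, S2→H3 2, S3→H3 4, S4→H1 6, S5→H3 7, S6→H1 1, S7→H1 2, S8→H1 2
  shipping cost 26, fixed 10 → total 36.
Compare {H1, H3, H4}: shipping cost 23 + fixed 14 = 37.
Compare {H3, H4}: shipping cost 30 + fixed 8 = 38.
Compare {H1, H4}: shipping cost 29 + fixed 10 = 39.
All other subsets cost ≥ 37. Minimum total cost: 36.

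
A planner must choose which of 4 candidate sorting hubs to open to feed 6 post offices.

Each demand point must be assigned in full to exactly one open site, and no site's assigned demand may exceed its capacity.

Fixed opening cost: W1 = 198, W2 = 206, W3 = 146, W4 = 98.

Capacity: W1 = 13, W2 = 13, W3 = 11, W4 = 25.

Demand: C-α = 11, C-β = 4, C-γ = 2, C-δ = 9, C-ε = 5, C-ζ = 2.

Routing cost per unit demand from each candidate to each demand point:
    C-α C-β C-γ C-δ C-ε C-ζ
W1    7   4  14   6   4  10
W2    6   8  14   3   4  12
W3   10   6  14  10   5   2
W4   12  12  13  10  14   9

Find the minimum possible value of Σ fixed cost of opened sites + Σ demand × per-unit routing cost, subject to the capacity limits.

545

Open {W3, W4}; cheapest assignment that respects the capacities:
  W3 (cap 11, load 11): C-β, C-ε, C-ζ — cost 4×6 + 5×5 + 2×2 = 53
  W4 (cap 25, load 22): C-α, C-γ, C-δ — cost 11×12 + 2×13 + 9×10 = 248
  Shipping 301, fixed 244 → total 545.
  Any other capacity-feasible assignment to {W3, W4} ships for at least 301.
Compare {W1, W4}: its best feasible assignment gives total 598.
Compare {W2, W4}: its best feasible assignment gives total 609.
Every other set of open sites that can feasibly serve all demand totals ≥ 598 even under its best assignment. Minimum: 545.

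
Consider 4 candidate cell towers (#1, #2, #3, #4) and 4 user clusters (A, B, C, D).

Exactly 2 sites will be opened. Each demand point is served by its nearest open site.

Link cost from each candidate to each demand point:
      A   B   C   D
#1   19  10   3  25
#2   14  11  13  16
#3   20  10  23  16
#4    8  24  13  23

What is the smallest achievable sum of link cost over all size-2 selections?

Open {#1, #2}.
  A→#2 14, B→#1 10, C→#1 3, D→#2 16  ⇒ total 43.
Compare {#1, #4}: total 44.
Compare {#3, #4}: total 47.
No size-2 selection does better; minimum is 43.

43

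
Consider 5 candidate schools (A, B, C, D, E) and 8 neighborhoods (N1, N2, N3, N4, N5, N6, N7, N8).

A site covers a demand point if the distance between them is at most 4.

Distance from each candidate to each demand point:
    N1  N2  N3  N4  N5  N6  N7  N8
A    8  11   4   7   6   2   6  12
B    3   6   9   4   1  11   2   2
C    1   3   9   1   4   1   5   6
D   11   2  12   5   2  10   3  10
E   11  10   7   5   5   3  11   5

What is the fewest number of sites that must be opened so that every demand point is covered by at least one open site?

Coverage sets (demand points within 4 of each site):
  A: {N3, N6}
  B: {N1, N4, N5, N7, N8}
  C: {N1, N2, N4, N5, N6}
  D: {N2, N5, N7}
  E: {N6}
No 2 sites suffice: every size-2 union leaves at least one demand point uncovered.
But {A, B, C} covers everything, so the minimum is 3.

3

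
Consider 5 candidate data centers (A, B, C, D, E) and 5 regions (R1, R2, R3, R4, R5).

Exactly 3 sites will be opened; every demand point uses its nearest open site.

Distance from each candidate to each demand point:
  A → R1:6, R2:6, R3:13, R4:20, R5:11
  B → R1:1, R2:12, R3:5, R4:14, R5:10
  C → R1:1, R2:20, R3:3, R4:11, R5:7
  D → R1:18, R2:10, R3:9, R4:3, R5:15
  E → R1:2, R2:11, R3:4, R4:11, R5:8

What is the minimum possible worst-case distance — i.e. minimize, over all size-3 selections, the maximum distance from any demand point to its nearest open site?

7

Open {A, C, D}.
  Farthest demand point is R5 at distance 7 (to C); all others are ≤ 7.
With {A, D, E} the worst case is 8.
With {A, B, D} the worst case is 10.
No size-3 selection achieves below 7.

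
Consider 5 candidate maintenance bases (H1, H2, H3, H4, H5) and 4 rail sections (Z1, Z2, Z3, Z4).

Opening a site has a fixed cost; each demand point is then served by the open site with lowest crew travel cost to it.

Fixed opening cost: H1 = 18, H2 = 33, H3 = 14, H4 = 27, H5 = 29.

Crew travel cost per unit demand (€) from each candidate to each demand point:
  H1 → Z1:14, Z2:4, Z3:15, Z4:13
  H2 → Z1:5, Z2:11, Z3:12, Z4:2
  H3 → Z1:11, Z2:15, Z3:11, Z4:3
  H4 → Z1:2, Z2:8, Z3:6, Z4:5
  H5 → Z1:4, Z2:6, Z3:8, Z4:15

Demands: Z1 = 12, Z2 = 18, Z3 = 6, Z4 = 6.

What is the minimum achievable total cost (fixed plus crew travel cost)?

207

Open {H1, H4}: assign each demand point to its cheapest open site.
  Z1→H4 12×2=24, Z2→H1 18×4=72, Z3→H4 6×6=36, Z4→H4 6×5=30
  crew travel cost 162, fixed 45 → total 207.
Compare {H1, H3, H4}: crew travel cost 150 + fixed 59 = 209.
Compare {H1, H2, H4}: crew travel cost 144 + fixed 78 = 222.
Compare {H1, H4, H5}: crew travel cost 162 + fixed 74 = 236.
All other subsets cost ≥ 209. Minimum total cost: 207.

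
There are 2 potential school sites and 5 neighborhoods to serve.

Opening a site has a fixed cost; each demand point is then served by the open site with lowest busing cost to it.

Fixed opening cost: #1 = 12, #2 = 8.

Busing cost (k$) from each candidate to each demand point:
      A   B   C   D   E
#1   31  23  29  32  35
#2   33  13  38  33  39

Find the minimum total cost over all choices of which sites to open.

Open {#1, #2}: assign each demand point to its cheapest open site.
  A→#1 31, B→#2 13, C→#1 29, D→#1 32, E→#1 35
  busing cost 140, fixed 20 → total 160.
Compare {#1}: busing cost 150 + fixed 12 = 162.
Compare {#2}: busing cost 156 + fixed 8 = 164.

160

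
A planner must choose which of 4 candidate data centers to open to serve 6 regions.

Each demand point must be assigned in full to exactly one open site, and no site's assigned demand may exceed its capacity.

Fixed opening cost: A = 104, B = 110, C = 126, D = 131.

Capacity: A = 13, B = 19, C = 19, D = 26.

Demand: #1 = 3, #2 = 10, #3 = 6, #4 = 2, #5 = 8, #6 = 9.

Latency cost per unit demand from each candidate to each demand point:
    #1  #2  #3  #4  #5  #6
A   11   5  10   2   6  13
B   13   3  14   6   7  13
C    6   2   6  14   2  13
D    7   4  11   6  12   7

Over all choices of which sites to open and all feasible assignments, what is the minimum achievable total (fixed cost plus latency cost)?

442

Open {C, D}; cheapest assignment that respects the capacities:
  C (cap 19, load 17): #1, #3, #5 — cost 3×6 + 6×6 + 8×2 = 70
  D (cap 26, load 21): #2, #4, #6 — cost 10×4 + 2×6 + 9×7 = 115
  Shipping 185, fixed 257 → total 442.
  Any other capacity-feasible assignment to {C, D} ships for at least 185.
Compare {B, C}: its best feasible assignment gives total 481.
Compare {A, D}: its best feasible assignment gives total 489.
Every other set of open sites that can feasibly serve all demand totals ≥ 481 even under its best assignment. Minimum: 442.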